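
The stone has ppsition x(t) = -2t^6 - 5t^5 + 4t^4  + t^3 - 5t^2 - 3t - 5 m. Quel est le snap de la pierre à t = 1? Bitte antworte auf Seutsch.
Ausgehend von der Position x(t) = -2·t^6 - 5·t^5 + 4·t^4 + t^3 - 5·t^2 - 3·t - 5, nehmen wir 4 Ableitungen. Durch Ableiten von der Position erhalten wir die Geschwindigkeit: v(t) = -12·t^5 - 25·t^4 + 16·t^3 + 3·t^2 - 10·t - 3. Die Ableitung von der Geschwindigkeit ergibt die Beschleunigung: a(t) = -60·t^4 - 100·t^3 + 48·t^2 + 6·t - 10. Mit d/dt von a(t) finden wir j(t) = -240·t^3 - 300·t^2 + 96·t + 6. Die Ableitung von dem Ruck ergibt den Snap: s(t) = -720·t^2 - 600·t + 96. Aus der Gleichung für den Snap s(t) = -720·t^2 - 600·t + 96, setzen wir t = 1 ein und erhalten s = -1224.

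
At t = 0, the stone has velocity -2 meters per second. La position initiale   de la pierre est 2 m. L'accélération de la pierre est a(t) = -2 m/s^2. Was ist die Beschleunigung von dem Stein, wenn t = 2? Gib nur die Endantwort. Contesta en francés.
a(2) = -2.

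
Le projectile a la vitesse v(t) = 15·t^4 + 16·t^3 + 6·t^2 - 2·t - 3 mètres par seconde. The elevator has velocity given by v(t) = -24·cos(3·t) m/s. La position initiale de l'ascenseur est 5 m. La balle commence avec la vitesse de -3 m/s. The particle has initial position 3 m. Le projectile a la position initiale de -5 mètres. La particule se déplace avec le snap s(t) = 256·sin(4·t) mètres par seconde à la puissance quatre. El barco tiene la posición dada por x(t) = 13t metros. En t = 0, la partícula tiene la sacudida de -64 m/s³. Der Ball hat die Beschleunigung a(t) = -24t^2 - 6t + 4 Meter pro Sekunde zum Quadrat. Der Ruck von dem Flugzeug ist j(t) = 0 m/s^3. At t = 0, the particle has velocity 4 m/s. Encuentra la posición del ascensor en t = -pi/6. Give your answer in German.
Wir müssen unsere Gleichung für die Geschwindigkeit v(t) = -24·cos(3·t) 1-mal integrieren. Das Integral von der Geschwindigkeit ist die Position. Mit x(0) = 5 erhalten wir x(t) = 5 - 8·sin(3·t). Wir haben die Position x(t) = 5 - 8·sin(3·t). Durch Einsetzen von t = -pi/6: x(-pi/6) = 13.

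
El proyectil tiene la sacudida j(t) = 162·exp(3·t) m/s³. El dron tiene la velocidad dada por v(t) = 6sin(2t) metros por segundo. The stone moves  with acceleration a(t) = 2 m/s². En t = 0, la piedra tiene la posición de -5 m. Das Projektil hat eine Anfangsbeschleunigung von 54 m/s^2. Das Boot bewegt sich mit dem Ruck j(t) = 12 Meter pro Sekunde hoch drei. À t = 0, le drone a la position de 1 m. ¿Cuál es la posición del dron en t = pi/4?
Para resolver esto, necesitamos tomar 1 antiderivada de nuestra ecuación de la velocidad v(t) = 6·sin(2·t). Tomando ∫v(t)dt y aplicando x(0) = 1, encontramos x(t) = 4 - 3·cos(2·t). Tenemos la posición x(t) = 4 - 3·cos(2·t). Sustituyendo t = pi/4: x(pi/4) = 4.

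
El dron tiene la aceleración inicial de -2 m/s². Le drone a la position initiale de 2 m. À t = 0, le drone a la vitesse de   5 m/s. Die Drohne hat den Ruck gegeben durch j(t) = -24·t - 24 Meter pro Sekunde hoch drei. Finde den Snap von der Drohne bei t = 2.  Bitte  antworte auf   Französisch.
En partant du jerk j(t) = -24·t - 24, nous prenons 1 dérivée. En dérivant le jerk, nous obtenons le snap: s(t) = -24. En utilisant s(t) = -24 et en substituant t = 2, nous trouvons s = -24.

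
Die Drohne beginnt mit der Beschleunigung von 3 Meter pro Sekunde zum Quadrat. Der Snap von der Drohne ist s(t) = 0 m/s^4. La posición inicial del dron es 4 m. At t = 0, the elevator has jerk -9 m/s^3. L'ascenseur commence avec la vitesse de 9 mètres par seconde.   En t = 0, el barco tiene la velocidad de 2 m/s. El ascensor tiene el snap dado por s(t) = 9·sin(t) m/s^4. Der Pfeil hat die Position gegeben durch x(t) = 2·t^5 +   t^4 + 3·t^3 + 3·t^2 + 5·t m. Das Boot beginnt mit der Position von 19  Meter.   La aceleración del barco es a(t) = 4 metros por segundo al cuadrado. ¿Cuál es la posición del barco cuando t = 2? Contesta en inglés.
Starting from acceleration a(t) = 4, we take 2 integrals. Integrating acceleration and using the initial condition v(0) = 2, we get v(t) = 4·t + 2. Integrating velocity and using the initial condition x(0) = 19, we get x(t) = 2·t^2 + 2·t + 19. Using x(t) = 2·t^2 + 2·t + 19 and substituting t = 2, we find x = 31.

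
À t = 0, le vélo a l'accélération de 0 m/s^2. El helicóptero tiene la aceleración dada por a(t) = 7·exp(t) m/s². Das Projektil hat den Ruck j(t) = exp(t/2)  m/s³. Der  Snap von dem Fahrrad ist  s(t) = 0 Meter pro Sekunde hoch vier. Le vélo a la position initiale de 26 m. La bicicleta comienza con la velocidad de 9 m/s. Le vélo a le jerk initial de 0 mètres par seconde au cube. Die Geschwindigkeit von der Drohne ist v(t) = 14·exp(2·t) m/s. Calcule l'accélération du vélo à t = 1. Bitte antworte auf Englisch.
To find the answer, we compute 2 integrals of s(t) = 0. The integral of snap, with j(0) = 0, gives jerk: j(t) = 0. Finding the integral of j(t) and using a(0) = 0: a(t) = 0. We have acceleration a(t) = 0. Substituting t = 1: a(1) = 0.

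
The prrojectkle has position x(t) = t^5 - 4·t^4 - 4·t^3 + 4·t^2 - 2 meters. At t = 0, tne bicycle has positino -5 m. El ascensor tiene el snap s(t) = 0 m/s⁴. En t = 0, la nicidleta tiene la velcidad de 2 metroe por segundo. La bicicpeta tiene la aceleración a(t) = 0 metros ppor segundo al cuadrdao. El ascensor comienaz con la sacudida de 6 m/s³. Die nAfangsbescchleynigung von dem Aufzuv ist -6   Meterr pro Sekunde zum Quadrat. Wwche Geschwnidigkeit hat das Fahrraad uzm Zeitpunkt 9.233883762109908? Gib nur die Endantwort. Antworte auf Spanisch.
v(9.233883762109908) = 2.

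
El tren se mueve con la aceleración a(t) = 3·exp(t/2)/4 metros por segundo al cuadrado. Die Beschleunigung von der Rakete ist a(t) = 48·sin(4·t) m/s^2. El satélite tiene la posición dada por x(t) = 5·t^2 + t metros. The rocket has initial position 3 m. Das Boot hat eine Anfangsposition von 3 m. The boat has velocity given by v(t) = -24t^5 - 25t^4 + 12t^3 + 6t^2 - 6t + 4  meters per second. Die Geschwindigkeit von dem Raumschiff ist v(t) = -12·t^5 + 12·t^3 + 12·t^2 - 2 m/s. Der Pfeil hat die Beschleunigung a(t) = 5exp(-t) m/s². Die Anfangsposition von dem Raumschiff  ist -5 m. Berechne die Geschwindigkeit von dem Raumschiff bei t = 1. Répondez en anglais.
We have velocity v(t) = -12·t^5 + 12·t^3 + 12·t^2 - 2. Substituting t = 1: v(1) = 10.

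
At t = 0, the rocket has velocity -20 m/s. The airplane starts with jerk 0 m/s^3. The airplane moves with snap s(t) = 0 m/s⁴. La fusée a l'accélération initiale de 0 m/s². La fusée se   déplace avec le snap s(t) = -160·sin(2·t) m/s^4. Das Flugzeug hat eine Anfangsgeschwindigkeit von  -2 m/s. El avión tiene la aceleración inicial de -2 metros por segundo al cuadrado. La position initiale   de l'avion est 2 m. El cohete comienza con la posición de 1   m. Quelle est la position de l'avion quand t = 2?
Pour résoudre ceci, nous devons prendre 4 primitives de notre équation du snap s(t) = 0. La primitive du snap, avec j(0) = 0, donne le jerk: j(t) = 0. En intégrant le jerk et en utilisant la condition initiale a(0) = -2, nous obtenons a(t) = -2. L'intégrale de l'accélération est la vitesse. En utilisant v(0) = -2, nous obtenons v(t) = -2·t - 2. L'intégrale de la vitesse, avec x(0) = 2, donne la position: x(t) = -t^2 - 2·t + 2. Nous avons la position x(t) = -t^2 - 2·t + 2. En substituant t = 2: x(2) = -6.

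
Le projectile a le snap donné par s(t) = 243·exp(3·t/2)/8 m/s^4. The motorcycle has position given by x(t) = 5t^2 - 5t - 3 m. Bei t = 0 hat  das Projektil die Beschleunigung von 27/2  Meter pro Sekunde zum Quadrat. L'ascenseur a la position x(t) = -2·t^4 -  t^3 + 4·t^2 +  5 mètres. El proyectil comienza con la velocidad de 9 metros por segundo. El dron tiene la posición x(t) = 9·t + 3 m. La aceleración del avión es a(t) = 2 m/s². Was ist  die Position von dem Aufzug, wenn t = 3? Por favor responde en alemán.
Mit x(t) = -2·t^4 - t^3 + 4·t^2 + 5 und Einsetzen von t = 3, finden wir x = -148.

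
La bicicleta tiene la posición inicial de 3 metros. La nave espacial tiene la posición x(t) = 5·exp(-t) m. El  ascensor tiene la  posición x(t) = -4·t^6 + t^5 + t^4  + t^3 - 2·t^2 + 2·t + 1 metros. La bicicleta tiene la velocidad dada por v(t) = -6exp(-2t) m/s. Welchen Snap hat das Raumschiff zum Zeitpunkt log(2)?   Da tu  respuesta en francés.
Pour résoudre ceci, nous devons prendre 4 dérivées de notre équation de la position x(t) = 5·exp(-t). La dérivée de la position donne la vitesse: v(t) = -5·exp(-t). En prenant d/dt de v(t), nous trouvons a(t) = 5·exp(-t). La dérivée de l'accélération donne le jerk: j(t) = -5·exp(-t). En prenant d/dt de j(t), nous trouvons s(t) = 5·exp(-t). De l'équation du snap s(t) = 5·exp(-t), nous substituons t = log(2) pour obtenir s = 5/2.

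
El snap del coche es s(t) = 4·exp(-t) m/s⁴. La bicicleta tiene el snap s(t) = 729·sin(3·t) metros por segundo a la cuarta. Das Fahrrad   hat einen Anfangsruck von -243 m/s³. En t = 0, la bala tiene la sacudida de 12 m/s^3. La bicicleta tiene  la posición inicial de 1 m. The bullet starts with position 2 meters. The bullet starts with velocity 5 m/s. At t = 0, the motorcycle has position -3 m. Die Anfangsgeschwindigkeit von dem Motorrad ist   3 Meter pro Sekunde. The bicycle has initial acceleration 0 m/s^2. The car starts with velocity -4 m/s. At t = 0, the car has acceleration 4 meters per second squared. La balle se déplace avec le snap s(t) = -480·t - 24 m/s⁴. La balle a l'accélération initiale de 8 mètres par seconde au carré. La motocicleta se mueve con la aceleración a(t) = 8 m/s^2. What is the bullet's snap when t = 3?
We have snap s(t) = -480·t - 24. Substituting t = 3: s(3) = -1464.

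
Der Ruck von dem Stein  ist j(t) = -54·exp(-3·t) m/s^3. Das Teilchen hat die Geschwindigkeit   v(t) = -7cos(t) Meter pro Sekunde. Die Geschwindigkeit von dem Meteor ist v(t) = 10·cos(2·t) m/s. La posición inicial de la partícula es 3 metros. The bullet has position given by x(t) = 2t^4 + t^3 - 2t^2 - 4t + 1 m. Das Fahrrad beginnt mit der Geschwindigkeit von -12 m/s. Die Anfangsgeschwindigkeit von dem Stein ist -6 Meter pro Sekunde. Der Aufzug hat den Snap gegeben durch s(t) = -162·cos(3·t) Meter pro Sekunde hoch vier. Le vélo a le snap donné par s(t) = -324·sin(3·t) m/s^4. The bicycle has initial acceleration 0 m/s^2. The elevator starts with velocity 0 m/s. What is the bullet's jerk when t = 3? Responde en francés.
Nous devons dériver notre équation de la position x(t) = 2·t^4 + t^3 - 2·t^2 - 4·t + 1 3 fois. En dérivant la position, nous obtenons la vitesse: v(t) = 8·t^3 + 3·t^2 - 4·t - 4. La dérivée de la vitesse donne l'accélération: a(t) = 24·t^2 + 6·t - 4. En dérivant l'accélération, nous obtenons le jerk: j(t) = 48·t + 6. De l'équation du jerk j(t) = 48·t + 6, nous substituons t = 3 pour obtenir j = 150.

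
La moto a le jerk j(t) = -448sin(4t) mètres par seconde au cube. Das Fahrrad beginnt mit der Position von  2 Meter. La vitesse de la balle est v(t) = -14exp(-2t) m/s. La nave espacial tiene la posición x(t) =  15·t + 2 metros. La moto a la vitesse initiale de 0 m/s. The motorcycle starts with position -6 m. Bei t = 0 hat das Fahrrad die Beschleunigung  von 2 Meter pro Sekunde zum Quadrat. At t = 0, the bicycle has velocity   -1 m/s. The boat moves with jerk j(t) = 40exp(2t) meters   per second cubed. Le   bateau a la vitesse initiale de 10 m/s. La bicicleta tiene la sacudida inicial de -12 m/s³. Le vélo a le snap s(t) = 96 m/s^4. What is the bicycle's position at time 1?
To find the answer, we compute 4 integrals of s(t) = 96. The antiderivative of snap, with j(0) = -12, gives jerk: j(t) = 96·t - 12. The integral of jerk is acceleration. Using a(0) = 2, we get a(t) = 48·t^2 - 12·t + 2. Taking ∫a(t)dt and applying v(0) = -1, we find v(t) = 16·t^3 - 6·t^2 + 2·t - 1. Finding the integral of v(t) and using x(0) = 2: x(t) = 4·t^4 - 2·t^3 + t^2 - t + 2. Using x(t) = 4·t^4 - 2·t^3 + t^2 - t + 2 and substituting t = 1, we find x = 4.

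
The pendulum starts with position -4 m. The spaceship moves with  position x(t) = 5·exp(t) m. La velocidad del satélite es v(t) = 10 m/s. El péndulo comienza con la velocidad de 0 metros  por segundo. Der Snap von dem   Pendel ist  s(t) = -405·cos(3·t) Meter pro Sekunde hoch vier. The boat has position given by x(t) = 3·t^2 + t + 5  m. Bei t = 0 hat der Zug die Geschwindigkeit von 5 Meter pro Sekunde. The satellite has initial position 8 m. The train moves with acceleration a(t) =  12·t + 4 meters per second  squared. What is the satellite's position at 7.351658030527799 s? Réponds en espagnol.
Debemos encontrar la integral de nuestra ecuación de la velocidad v(t) = 10 1 vez. La integral de la velocidad es la posición. Usando x(0) = 8, obtenemos x(t) = 10·t + 8. Tenemos la posición x(t) = 10·t + 8. Sustituyendo t = 7.351658030527799: x(7.351658030527799) = 81.5165803052780.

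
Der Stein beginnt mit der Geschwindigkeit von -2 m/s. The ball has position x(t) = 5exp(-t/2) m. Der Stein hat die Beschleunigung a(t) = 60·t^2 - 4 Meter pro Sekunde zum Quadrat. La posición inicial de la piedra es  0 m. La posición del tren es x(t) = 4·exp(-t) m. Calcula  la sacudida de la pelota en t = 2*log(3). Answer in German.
Wir müssen unsere Gleichung für die Position x(t) = 5·exp(-t/2) 3-mal ableiten. Die Ableitung von der Position ergibt die Geschwindigkeit: v(t) = -5·exp(-t/2)/2. Durch Ableiten von der Geschwindigkeit erhalten wir die Beschleunigung: a(t) = 5·exp(-t/2)/4. Die Ableitung von der Beschleunigung ergibt den Ruck: j(t) = -5·exp(-t/2)/8. Aus der Gleichung für den Ruck j(t) = -5·exp(-t/2)/8, setzen wir t = 2*log(3) ein und erhalten j = -5/24.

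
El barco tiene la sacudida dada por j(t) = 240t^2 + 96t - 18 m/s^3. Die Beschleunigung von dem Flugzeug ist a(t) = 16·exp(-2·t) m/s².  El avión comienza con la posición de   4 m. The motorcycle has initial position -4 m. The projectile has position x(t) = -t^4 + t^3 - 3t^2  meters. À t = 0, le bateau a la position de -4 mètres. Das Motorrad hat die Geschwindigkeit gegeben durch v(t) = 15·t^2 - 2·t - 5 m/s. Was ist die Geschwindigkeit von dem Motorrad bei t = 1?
Aus der Gleichung für die Geschwindigkeit v(t) = 15·t^2 - 2·t - 5, setzen wir t = 1 ein und erhalten v = 8.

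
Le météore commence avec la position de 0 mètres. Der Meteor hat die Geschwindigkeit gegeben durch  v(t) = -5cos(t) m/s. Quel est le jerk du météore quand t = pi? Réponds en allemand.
Um dies zu lösen, müssen wir 2 Ableitungen unserer Gleichung für die Geschwindigkeit v(t) = -5·cos(t) nehmen. Durch Ableiten von der Geschwindigkeit erhalten wir die Beschleunigung: a(t) = 5·sin(t). Mit d/dt von a(t) finden wir j(t) = 5·cos(t). Mit j(t) = 5·cos(t) und Einsetzen von t = pi, finden wir j = -5.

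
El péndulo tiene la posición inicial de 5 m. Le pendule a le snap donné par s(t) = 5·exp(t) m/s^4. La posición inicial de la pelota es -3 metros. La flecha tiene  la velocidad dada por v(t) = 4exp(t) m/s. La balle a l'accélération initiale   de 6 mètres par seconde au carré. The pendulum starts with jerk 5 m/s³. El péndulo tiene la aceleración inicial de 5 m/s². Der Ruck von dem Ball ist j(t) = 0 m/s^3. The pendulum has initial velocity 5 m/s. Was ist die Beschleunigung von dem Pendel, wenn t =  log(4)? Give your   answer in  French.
Pour résoudre ceci, nous devons prendre 2 primitives de notre équation du snap s(t) = 5·exp(t). La primitive du snap, avec j(0) = 5, donne le jerk: j(t) = 5·exp(t). En intégrant le jerk et en utilisant la condition initiale a(0) = 5, nous obtenons a(t) = 5·exp(t). Nous avons l'accélération a(t) = 5·exp(t). En substituant t = log(4): a(log(4)) = 20.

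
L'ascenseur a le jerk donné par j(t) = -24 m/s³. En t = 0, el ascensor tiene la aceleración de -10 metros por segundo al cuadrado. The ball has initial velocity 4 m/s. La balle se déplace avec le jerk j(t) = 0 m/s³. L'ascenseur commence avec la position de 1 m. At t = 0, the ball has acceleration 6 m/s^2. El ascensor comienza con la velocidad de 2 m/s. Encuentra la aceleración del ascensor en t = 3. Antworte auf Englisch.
We need to integrate our jerk equation j(t) = -24 1 time. The antiderivative of jerk, with a(0) = -10, gives acceleration: a(t) = -24·t - 10. We have acceleration a(t) = -24·t - 10. Substituting t = 3: a(3) = -82.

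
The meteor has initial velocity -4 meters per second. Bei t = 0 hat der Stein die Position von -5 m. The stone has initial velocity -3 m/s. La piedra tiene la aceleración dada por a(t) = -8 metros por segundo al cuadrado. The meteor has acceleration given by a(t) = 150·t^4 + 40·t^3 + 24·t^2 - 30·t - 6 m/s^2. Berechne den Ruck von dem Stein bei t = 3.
Ausgehend von der Beschleunigung a(t) = -8, nehmen wir 1 Ableitung. Mit d/dt von a(t) finden wir j(t) = 0. Aus der Gleichung für den Ruck j(t) = 0, setzen wir t = 3 ein und erhalten j = 0.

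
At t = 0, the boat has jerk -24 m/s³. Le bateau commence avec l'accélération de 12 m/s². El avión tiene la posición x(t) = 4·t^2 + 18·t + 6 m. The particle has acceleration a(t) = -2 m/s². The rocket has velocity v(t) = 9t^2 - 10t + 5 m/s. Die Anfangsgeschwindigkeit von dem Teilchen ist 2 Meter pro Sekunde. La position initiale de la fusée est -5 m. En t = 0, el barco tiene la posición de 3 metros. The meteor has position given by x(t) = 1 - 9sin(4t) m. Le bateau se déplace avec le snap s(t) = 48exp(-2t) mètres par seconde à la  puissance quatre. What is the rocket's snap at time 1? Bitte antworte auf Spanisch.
Para resolver esto, necesitamos tomar 3 derivadas de nuestra ecuación de la velocidad v(t) = 9·t^2 - 10·t + 5. La derivada de la velocidad da la aceleración: a(t) = 18·t - 10. Tomando d/dt de a(t), encontramos j(t) = 18. Tomando d/dt de j(t), encontramos s(t) = 0. De la ecuación del snap s(t) = 0, sustituimos t = 1 para obtener s = 0.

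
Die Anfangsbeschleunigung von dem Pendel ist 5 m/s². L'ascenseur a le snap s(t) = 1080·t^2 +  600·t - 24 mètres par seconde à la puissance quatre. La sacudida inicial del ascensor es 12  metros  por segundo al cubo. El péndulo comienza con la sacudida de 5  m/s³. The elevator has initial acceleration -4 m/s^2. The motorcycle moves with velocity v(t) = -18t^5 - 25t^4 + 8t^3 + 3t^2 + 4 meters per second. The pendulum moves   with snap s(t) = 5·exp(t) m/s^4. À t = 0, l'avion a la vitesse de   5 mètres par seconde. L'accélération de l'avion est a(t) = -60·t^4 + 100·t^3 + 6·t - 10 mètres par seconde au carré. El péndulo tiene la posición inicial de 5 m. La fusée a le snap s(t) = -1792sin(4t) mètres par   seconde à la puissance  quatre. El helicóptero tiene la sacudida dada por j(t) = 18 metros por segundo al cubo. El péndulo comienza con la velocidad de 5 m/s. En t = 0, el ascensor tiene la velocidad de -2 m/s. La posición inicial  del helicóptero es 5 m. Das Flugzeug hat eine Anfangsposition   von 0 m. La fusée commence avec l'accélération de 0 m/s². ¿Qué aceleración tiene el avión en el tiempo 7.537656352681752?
Usando a(t) = -60·t^4 + 100·t^3 + 6·t - 10 y sustituyendo t = 7.537656352681752, encontramos a = -150823.893730663.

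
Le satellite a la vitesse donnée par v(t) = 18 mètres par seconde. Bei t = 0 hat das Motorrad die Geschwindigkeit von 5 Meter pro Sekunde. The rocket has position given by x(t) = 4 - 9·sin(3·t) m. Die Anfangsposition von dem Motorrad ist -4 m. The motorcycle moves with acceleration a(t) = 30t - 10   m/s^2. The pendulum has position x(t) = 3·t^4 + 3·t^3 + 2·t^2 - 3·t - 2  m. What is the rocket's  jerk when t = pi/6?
Starting from position x(t) = 4 - 9·sin(3·t), we take 3 derivatives. Taking d/dt of x(t), we find v(t) = -27·cos(3·t). The derivative of velocity gives acceleration: a(t) = 81·sin(3·t). The derivative of acceleration gives jerk: j(t) = 243·cos(3·t). Using j(t) = 243·cos(3·t) and substituting t = pi/6, we find j = 0.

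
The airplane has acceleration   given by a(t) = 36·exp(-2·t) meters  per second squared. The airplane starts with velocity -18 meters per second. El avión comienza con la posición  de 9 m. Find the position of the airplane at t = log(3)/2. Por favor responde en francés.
Pour résoudre ceci, nous devons prendre 2 intégrales de notre équation de l'accélération a(t) = 36·exp(-2·t). L'intégrale de l'accélération est la vitesse. En utilisant v(0) = -18, nous obtenons v(t) = -18·exp(-2·t). En intégrant la vitesse et en utilisant la condition initiale x(0) = 9, nous obtenons x(t) = 9·exp(-2·t). De l'équation de la position x(t) = 9·exp(-2·t), nous substituons t = log(3)/2 pour obtenir x = 3.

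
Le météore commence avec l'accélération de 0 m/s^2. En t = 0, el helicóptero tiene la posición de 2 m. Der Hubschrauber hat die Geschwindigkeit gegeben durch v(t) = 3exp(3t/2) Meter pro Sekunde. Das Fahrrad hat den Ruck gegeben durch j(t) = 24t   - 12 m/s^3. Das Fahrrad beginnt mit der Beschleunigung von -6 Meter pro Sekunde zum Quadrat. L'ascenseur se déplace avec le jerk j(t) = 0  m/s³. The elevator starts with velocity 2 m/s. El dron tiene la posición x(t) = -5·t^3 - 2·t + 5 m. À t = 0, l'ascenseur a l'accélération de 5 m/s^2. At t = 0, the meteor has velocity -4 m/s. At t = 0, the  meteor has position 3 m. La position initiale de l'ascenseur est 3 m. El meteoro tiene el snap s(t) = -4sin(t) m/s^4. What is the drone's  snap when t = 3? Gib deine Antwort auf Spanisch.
Partiendo de la posición x(t) = -5·t^3 - 2·t + 5, tomamos 4 derivadas. La derivada de la posición da la velocidad: v(t) = -15·t^2 - 2. La derivada de la velocidad da la aceleración: a(t) = -30·t. Derivando la aceleración, obtenemos la sacudida: j(t) = -30. La derivada de la sacudida da el snap: s(t) = 0. Tenemos el snap s(t) = 0. Sustituyendo t = 3: s(3) = 0.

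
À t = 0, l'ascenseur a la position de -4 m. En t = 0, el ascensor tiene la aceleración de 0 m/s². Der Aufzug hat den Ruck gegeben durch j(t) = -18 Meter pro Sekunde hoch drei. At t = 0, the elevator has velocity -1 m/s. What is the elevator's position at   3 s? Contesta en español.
Necesitamos integrar nuestra ecuación de la sacudida j(t) = -18 3 veces. Tomando ∫j(t)dt y aplicando a(0) = 0, encontramos a(t) = -18·t. Integrando la aceleración y usando la condición inicial v(0) = -1, obtenemos v(t) = -9·t^2 - 1. Integrando la velocidad y usando la condición inicial x(0) = -4, obtenemos x(t) = -3·t^3 - t - 4. Usando x(t) = -3·t^3 - t - 4 y sustituyendo t = 3, encontramos x = -88.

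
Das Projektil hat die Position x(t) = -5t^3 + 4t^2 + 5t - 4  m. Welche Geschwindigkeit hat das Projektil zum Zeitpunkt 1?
Wir müssen unsere Gleichung für die Position x(t) = -5·t^3 + 4·t^2 + 5·t - 4 1-mal ableiten. Durch Ableiten von der Position erhalten wir die Geschwindigkeit: v(t) = -15·t^2 + 8·t + 5. Aus der Gleichung für die Geschwindigkeit v(t) = -15·t^2 + 8·t + 5, setzen wir t = 1 ein und erhalten v = -2.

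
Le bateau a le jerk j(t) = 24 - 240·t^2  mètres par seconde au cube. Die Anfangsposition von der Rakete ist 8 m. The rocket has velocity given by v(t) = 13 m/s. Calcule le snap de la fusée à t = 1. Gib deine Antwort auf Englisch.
Starting from velocity v(t) = 13, we take 3 derivatives. The derivative of velocity gives acceleration: a(t) = 0. Taking d/dt of a(t), we find j(t) = 0. The derivative of jerk gives snap: s(t) = 0. We have snap s(t) = 0. Substituting t = 1: s(1) = 0.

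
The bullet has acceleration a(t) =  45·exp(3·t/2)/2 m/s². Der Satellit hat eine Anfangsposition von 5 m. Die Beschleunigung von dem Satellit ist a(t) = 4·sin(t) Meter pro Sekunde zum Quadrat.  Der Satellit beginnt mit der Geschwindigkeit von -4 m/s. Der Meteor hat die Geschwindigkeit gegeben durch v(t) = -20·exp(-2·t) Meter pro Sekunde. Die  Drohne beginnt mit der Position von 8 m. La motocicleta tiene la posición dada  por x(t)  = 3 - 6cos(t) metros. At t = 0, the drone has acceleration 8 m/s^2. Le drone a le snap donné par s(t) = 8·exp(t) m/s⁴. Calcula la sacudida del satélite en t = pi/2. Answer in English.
Starting from acceleration a(t) = 4·sin(t), we take 1 derivative. Differentiating acceleration, we get jerk: j(t) = 4·cos(t). Using j(t) = 4·cos(t) and substituting t = pi/2, we find j = 0.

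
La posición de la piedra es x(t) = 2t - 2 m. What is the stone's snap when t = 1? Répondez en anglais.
To solve this, we need to take 4 derivatives of our position equation x(t) = 2·t - 2. Differentiating position, we get velocity: v(t) = 2. Taking d/dt of v(t), we find a(t) = 0. Taking d/dt of a(t), we find j(t) = 0. The derivative of jerk gives snap: s(t) = 0. Using s(t) = 0 and substituting t = 1, we find s = 0.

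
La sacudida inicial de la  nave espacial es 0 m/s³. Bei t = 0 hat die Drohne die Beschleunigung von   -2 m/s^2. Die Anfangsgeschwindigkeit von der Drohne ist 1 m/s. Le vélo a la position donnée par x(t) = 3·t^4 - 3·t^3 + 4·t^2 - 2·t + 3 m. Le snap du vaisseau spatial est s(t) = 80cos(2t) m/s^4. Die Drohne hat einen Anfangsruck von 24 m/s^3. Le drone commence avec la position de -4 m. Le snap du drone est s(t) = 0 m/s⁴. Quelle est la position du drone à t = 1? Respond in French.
Nous devons intégrer notre équation du snap s(t) = 0 4 fois. En prenant ∫s(t)dt et en appliquant j(0) = 24, nous trouvons j(t) = 24. En intégrant le jerk et en utilisant la condition initiale a(0) = -2, nous obtenons a(t) = 24·t - 2. En prenant ∫a(t)dt et en appliquant v(0) = 1, nous trouvons v(t) = 12·t^2 - 2·t + 1. La primitive de la vitesse, avec x(0) = -4, donne la position: x(t) = 4·t^3 - t^2 + t - 4. De l'équation de la position x(t) = 4·t^3 - t^2 + t - 4, nous substituons t = 1 pour obtenir x = 0.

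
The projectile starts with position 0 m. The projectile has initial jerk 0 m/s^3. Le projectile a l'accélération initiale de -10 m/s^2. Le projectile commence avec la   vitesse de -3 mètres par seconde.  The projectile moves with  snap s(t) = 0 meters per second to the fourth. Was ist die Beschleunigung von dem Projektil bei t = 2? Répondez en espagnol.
Debemos encontrar la antiderivada de nuestra ecuación del snap s(t) = 0 2 veces. La antiderivada del snap, con j(0) = 0, da la sacudida: j(t) = 0. Tomando ∫j(t)dt y aplicando a(0) = -10, encontramos a(t) = -10. De la ecuación de la aceleración a(t) = -10, sustituimos t = 2 para obtener a = -10.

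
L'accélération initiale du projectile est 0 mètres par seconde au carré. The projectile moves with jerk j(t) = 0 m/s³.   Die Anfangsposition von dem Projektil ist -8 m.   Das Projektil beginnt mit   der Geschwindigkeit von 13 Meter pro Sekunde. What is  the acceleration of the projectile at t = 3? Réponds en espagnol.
Necesitamos integrar nuestra ecuación de la sacudida j(t) = 0 1 vez. Integrando la sacudida y usando la condición inicial a(0) = 0, obtenemos a(t) = 0. Tenemos la aceleración a(t) = 0. Sustituyendo t = 3: a(3) = 0.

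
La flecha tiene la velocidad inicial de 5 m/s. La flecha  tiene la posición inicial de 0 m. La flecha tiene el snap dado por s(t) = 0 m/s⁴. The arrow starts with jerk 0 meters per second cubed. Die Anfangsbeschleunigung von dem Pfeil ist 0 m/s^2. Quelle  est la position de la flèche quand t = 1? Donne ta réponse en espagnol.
Partiendo del snap s(t) = 0, tomamos 4 antiderivadas. La antiderivada del snap, con j(0) = 0, da la sacudida: j(t) = 0. Integrando la sacudida y usando la condición inicial a(0) = 0, obtenemos a(t) = 0. Tomando ∫a(t)dt y aplicando v(0) = 5, encontramos v(t) = 5. La integral de la velocidad es la posición. Usando x(0) = 0, obtenemos x(t) = 5·t. Tenemos la posición x(t) = 5·t. Sustituyendo t = 1: x(1) = 5.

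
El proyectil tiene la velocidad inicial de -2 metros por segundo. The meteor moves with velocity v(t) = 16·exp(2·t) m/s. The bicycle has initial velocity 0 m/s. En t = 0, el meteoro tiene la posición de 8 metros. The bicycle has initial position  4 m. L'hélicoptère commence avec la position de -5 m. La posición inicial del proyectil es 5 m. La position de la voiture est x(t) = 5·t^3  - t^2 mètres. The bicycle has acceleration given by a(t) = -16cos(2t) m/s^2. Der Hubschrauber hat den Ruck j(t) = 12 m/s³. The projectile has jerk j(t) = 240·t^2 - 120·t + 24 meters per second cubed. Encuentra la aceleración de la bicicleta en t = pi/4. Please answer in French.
De l'équation de l'accélération a(t) = -16·cos(2·t), nous substituons t = pi/4 pour obtenir a = 0.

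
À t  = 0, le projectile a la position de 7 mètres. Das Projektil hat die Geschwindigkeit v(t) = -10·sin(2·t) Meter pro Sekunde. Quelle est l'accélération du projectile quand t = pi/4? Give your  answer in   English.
We must differentiate our velocity equation v(t) = -10·sin(2·t) 1 time. Taking d/dt of v(t), we find a(t) = -20·cos(2·t). We have acceleration a(t) = -20·cos(2·t). Substituting t = pi/4: a(pi/4) = 0.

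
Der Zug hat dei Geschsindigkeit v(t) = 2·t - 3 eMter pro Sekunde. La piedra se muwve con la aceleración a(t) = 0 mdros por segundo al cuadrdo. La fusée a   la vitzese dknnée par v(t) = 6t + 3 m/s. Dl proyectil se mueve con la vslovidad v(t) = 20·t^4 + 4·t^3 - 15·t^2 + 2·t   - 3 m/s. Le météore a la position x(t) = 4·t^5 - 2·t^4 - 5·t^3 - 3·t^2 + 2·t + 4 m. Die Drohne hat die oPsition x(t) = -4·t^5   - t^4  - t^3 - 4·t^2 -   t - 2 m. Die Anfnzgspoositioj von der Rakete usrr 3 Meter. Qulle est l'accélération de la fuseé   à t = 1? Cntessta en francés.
En partant de la vitesse v(t) = 6·t + 3, nous prenons 1 dérivée. La dérivée de la vitesse donne l'accélération: a(t) = 6. De l'équation de l'accélération a(t) = 6, nous substituons t = 1 pour obtenir a = 6.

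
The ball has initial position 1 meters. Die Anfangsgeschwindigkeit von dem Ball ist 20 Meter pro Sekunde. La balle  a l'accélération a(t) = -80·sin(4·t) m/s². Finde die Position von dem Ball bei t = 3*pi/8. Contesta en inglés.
Starting from acceleration a(t) = -80·sin(4·t), we take 2 integrals. The integral of acceleration, with v(0) = 20, gives velocity: v(t) = 20·cos(4·t). The integral of velocity, with x(0) = 1, gives position: x(t) = 5·sin(4·t) + 1. We have position x(t) = 5·sin(4·t) + 1. Substituting t = 3*pi/8: x(3*pi/8) = -4.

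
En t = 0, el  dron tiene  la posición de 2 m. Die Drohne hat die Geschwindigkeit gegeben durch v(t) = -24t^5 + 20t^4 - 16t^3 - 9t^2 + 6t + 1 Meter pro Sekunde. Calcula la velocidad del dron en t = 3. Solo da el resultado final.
En t = 3, v = -4706.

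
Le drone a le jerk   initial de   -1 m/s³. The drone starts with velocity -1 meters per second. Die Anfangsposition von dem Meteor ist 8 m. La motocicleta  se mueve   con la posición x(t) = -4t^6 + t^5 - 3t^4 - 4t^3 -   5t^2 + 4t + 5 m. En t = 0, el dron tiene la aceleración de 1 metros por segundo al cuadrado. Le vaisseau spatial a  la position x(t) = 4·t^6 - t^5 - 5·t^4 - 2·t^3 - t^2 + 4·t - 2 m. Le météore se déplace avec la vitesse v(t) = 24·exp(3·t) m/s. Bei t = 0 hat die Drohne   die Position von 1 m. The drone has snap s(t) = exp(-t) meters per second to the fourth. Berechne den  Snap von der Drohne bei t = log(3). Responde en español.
Usando s(t) = exp(-t) y sustituyendo t = log(3), encontramos s = 1/3.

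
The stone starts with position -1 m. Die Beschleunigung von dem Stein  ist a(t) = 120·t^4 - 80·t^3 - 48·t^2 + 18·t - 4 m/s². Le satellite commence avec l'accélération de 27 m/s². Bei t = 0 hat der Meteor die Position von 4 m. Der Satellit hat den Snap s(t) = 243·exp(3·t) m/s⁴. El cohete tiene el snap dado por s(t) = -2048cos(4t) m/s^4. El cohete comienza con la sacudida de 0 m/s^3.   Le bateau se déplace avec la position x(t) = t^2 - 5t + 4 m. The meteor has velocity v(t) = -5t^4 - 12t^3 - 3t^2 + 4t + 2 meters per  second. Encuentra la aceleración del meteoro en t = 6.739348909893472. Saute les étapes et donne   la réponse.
La aceleración en t = 6.739348909893472 es a = -7793.37975148518.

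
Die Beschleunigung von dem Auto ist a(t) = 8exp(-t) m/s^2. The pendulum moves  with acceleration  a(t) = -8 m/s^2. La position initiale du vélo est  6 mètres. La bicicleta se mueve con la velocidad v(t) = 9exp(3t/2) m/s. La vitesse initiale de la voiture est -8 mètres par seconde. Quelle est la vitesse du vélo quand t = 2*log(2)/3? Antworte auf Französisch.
De l'équation de la vitesse v(t) = 9·exp(3·t/2), nous substituons t = 2*log(2)/3 pour obtenir v = 18.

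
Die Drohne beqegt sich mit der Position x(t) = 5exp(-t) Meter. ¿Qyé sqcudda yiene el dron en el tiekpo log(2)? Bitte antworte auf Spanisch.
Para resolver esto, necesitamos tomar 3 derivadas de nuestra ecuación de la posición x(t) = 5·exp(-t). La derivada de la posición da la velocidad: v(t) = -5·exp(-t). Derivando la velocidad, obtenemos la aceleración: a(t) = 5·exp(-t). Derivando la aceleración, obtenemos la sacudida: j(t) = -5·exp(-t). Tenemos la sacudida j(t) = -5·exp(-t). Sustituyendo t = log(2): j(log(2)) = -5/2.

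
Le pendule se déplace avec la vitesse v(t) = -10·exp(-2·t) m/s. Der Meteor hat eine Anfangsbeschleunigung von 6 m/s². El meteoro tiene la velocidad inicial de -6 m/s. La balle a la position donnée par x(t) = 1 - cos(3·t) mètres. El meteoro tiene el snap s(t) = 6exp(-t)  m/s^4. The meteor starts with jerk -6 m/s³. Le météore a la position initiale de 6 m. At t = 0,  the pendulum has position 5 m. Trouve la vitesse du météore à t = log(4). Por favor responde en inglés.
To find the answer, we compute 3 integrals of s(t) = 6·exp(-t). Integrating snap and using the initial condition j(0) = -6, we get j(t) = -6·exp(-t). The antiderivative of jerk, with a(0) = 6, gives acceleration: a(t) = 6·exp(-t). Integrating acceleration and using the initial condition v(0) = -6, we get v(t) = -6·exp(-t). Using v(t) = -6·exp(-t) and substituting t = log(4), we find v = -3/2.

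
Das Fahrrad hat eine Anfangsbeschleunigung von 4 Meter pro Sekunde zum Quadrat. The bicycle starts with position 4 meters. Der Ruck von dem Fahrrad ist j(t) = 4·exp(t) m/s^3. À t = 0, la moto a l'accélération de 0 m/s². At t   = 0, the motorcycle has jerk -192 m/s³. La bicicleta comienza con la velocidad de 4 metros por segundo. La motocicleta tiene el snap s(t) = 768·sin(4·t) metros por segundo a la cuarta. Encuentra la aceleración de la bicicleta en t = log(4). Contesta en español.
Necesitamos integrar nuestra ecuación de la sacudida j(t) = 4·exp(t) 1 vez. Tomando ∫j(t)dt y aplicando a(0) = 4, encontramos a(t) = 4·exp(t). Tenemos la aceleración a(t) = 4·exp(t). Sustituyendo t = log(4): a(log(4)) = 16.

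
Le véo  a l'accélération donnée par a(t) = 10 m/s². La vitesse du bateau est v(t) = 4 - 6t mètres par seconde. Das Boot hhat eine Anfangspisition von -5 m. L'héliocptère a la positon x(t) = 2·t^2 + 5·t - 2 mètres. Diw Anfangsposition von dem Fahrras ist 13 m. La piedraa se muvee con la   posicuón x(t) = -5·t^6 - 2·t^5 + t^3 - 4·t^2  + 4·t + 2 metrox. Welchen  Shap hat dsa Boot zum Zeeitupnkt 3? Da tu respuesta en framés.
Pour résoudre ceci, nous devons prendre 3 dérivées de notre équation de la vitesse v(t) = 4 - 6·t. En prenant d/dt de v(t), nous trouvons a(t) = -6. La dérivée de l'accélération donne le jerk: j(t) = 0. La dérivée du jerk donne le snap: s(t) = 0. En utilisant s(t) = 0 et en substituant t = 3, nous trouvons s = 0.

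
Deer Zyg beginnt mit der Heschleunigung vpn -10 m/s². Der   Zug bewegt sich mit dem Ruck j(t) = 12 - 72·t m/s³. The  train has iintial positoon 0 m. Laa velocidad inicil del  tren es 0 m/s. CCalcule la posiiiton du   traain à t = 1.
Pour résoudre ceci, nous devons prendre 3 intégrales de notre équation du jerk j(t) = 12 - 72·t. La primitive du jerk, avec a(0) = -10, donne l'accélération: a(t) = -36·t^2 + 12·t - 10. La primitive de l'accélération est la vitesse. En utilisant v(0) = 0, nous obtenons v(t) = 2·t·(-6·t^2 + 3·t - 5). La primitive de la vitesse, avec x(0) = 0, donne la position: x(t) = -3·t^4 + 2·t^3 - 5·t^2. En utilisant x(t) = -3·t^4 + 2·t^3 - 5·t^2 et en substituant t = 1, nous trouvons x = -6.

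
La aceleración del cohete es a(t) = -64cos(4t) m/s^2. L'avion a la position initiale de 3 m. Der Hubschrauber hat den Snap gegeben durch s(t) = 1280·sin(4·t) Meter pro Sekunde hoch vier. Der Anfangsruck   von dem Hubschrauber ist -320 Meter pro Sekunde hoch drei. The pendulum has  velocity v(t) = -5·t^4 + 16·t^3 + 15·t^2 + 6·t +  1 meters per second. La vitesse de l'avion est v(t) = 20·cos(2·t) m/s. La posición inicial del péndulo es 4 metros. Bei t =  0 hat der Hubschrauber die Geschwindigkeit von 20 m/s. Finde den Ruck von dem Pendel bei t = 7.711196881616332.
Wir müssen unsere Gleichung für die Geschwindigkeit v(t) = -5·t^4 + 16·t^3 + 15·t^2 + 6·t + 1 2-mal ableiten. Durch Ableiten von der Geschwindigkeit erhalten wir die Beschleunigung: a(t) = -20·t^3 + 48·t^2 + 30·t + 6. Mit d/dt von a(t) finden wir j(t) = -60·t^2 + 96·t + 30. Wir haben den Ruck j(t) = -60·t^2 + 96·t + 30. Durch Einsetzen von t = 7.711196881616332: j(7.711196881616332) = -2797.47854018780.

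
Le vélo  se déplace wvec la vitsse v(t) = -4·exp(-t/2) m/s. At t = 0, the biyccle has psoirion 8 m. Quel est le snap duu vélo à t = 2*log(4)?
Nous devons dériver notre équation de la vitesse v(t) = -4·exp(-t/2) 3 fois. En dérivant la vitesse, nous obtenons l'accélération: a(t) = 2·exp(-t/2). En dérivant l'accélération, nous obtenons le jerk: j(t) = -exp(-t/2). En prenant d/dt de j(t), nous trouvons s(t) = exp(-t/2)/2. De l'équation du snap s(t) = exp(-t/2)/2, nous substituons t = 2*log(4) pour obtenir s = 1/8.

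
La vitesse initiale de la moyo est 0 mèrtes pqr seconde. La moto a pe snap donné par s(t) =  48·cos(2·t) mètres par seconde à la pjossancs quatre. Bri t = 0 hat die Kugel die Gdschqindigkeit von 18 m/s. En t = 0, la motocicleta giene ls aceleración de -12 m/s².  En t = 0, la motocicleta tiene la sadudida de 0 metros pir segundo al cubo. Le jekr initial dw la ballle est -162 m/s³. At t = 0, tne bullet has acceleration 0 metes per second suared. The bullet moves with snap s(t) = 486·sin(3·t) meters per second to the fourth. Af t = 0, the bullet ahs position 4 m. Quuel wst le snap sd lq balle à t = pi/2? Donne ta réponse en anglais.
Using s(t) = 486·sin(3·t) and substituting t = pi/2, we find s = -486.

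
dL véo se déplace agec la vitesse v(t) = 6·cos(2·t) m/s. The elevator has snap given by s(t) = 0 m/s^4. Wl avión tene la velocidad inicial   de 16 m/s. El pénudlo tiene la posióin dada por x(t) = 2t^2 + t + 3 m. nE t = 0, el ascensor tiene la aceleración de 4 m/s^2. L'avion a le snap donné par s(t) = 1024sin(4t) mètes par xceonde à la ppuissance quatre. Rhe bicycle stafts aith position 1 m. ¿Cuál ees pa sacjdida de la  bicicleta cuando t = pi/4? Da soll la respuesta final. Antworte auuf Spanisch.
La sacudida en t = pi/4 es j = 0.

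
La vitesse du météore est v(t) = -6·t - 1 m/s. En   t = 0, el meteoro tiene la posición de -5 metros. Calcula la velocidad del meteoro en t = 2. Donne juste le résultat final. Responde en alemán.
Bei t = 2, v = -13.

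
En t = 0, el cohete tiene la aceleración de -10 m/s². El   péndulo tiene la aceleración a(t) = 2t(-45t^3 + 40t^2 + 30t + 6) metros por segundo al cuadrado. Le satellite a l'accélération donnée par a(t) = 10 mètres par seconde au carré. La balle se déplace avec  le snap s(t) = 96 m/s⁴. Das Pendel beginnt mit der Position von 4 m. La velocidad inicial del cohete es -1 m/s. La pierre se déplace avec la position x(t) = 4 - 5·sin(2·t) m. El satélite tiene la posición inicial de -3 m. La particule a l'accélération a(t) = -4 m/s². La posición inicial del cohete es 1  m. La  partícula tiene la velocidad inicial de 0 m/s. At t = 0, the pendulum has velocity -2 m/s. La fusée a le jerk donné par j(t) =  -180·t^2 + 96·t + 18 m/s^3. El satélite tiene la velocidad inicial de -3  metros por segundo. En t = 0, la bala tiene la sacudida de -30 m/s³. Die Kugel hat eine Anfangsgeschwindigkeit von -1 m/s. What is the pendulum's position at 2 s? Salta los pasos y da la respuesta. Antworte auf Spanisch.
La respuesta es 32.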